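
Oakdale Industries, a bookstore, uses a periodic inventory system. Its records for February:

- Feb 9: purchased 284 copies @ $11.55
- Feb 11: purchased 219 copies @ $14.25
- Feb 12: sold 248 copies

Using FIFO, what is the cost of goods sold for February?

COGS = $2,864.40

Feb 12, 248 sold [FIFO — oldest first]: 248 @ $11.55 = $2,864.40
Ending inventory: 36 @ $11.55 + 219 @ $14.25 = $3,536.55
Check: goods available $6,400.95 = COGS $2,864.40 + ending $3,536.55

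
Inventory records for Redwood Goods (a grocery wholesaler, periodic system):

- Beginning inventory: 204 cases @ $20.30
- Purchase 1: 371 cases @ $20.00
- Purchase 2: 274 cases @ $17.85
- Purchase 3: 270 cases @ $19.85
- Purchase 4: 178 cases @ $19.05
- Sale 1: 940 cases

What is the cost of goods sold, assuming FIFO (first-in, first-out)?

Sale 1 (940) [FIFO — oldest first]: 204 @ $20.30 + 371 @ $20.00 + 274 @ $17.85 + 91 @ $19.85 = $18,258.45
Ending inventory: 179 @ $19.85 + 178 @ $19.05 = $6,944.05
Check: goods available $25,202.50 = COGS $18,258.45 + ending $6,944.05

COGS = $18,258.45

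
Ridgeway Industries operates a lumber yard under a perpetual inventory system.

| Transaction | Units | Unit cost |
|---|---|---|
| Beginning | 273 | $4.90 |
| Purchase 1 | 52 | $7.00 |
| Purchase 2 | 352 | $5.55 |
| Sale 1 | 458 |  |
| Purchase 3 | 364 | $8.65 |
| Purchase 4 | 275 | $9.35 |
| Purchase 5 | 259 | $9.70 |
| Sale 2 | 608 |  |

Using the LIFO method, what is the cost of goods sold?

Sale 1 (458) [LIFO — newest first]: 352 @ $5.55 + 52 @ $7.00 + 54 @ $4.90 = $2,582.20
Sale 2 (608) [LIFO — newest first]: 259 @ $9.70 + 275 @ $9.35 + 74 @ $8.65 = $5,723.65
Total COGS = $2,582.20 + $5,723.65 = $8,305.85
Ending inventory: 219 @ $4.90 + 290 @ $8.65 = $3,581.60
Check: goods available $11,887.45 = COGS $8,305.85 + ending $3,581.60

COGS = $8,305.85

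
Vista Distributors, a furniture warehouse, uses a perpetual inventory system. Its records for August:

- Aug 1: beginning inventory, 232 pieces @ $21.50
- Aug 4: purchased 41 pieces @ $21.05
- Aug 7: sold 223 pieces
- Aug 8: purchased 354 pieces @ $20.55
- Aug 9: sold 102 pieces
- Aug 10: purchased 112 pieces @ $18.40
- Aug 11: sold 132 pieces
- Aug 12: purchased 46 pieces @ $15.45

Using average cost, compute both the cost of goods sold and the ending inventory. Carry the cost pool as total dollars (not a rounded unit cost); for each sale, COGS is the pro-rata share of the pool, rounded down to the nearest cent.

COGS = $9,533.00; ending inventory = $6,364.25

After Aug 1: 232 on hand, pool $4,988.00 (≈ $21.5000 each)
After Aug 4: 273 on hand, pool $5,851.05 (≈ $21.4324 each)
Aug 7, sell 223: 223/273 × $5,851.05 → $4,779.42
After Aug 8: 404 on hand, pool $8,346.33 (≈ $20.6592 each)
Aug 9, sell 102: 102/404 × $8,346.33 → $2,107.24
After Aug 10: 414 on hand, pool $8,299.89 (≈ $20.0480 each)
Aug 11, sell 132: 132/414 × $8,299.89 → $2,646.34
After Aug 12: 328 on hand, pool $6,364.25 (≈ $19.4032 each)
Total COGS = $4,779.42 + $2,107.24 + $2,646.34 = $9,533.00
Ending inventory (cost pool remaining) = $6,364.25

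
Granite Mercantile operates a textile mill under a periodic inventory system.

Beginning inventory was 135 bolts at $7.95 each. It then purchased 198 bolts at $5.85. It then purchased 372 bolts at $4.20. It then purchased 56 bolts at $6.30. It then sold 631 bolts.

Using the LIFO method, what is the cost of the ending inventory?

Ending inventory = $1,033.50

Sale 1 (631) [LIFO — newest first]: 56 @ $6.30 + 372 @ $4.20 + 198 @ $5.85 + 5 @ $7.95 = $3,113.25
Ending inventory: 130 @ $7.95 = $1,033.50
Check: goods available $4,146.75 = COGS $3,113.25 + ending $1,033.50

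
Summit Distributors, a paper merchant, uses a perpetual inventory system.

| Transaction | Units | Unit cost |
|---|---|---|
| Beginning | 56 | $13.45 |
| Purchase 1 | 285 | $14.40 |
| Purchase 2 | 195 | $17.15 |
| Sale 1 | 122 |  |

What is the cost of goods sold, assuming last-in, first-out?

COGS = $2,092.30

Sale 1 (122) [LIFO — newest first]: 122 @ $17.15 = $2,092.30
Ending inventory: 56 @ $13.45 + 285 @ $14.40 + 73 @ $17.15 = $6,109.15
Check: goods available $8,201.45 = COGS $2,092.30 + ending $6,109.15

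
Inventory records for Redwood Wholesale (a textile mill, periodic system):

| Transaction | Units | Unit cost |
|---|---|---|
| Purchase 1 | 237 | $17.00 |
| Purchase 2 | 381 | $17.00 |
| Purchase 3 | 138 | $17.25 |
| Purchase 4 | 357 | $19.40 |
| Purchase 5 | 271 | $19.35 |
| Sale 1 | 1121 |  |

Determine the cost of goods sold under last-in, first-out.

Sale 1 (1121) [LIFO — newest first]: 271 @ $19.35 + 357 @ $19.40 + 138 @ $17.25 + 355 @ $17.00 = $20,585.15
Ending inventory: 237 @ $17.00 + 26 @ $17.00 = $4,471.00

COGS = $20,585.15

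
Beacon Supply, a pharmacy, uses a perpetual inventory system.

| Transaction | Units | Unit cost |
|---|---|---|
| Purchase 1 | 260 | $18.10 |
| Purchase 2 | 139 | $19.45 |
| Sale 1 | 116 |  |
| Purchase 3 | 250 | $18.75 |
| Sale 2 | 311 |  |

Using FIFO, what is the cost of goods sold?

COGS = $7,934.55

Sale 1 (116) [FIFO — oldest first]: 116 @ $18.10 = $2,099.60
Sale 2 (311) [FIFO — oldest first]: 144 @ $18.10 + 139 @ $19.45 + 28 @ $18.75 = $5,834.95
Total COGS = $2,099.60 + $5,834.95 = $7,934.55
Ending inventory: 222 @ $18.75 = $4,162.50
Check: goods available $12,097.05 = COGS $7,934.55 + ending $4,162.50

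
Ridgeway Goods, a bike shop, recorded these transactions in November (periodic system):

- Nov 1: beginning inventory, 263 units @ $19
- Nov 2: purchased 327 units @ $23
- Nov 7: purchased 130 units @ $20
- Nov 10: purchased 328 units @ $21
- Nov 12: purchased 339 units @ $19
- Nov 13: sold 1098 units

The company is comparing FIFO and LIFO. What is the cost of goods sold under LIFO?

FIFO COGS: 263 @ $19 + 327 @ $23 + 130 @ $20 + 328 @ $21 + 50 @ $19 = $22,956
LIFO COGS: 339 @ $19 + 328 @ $21 + 130 @ $20 + 301 @ $23 = $22,852

COGS = $22,852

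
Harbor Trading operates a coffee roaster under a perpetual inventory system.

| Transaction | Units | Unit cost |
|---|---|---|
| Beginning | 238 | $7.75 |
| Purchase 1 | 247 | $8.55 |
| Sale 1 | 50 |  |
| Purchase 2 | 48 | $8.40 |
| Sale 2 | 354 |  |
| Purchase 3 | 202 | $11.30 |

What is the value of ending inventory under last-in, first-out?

Ending inventory = $3,282.35

Sale 1 (50) [LIFO — newest first]: 50 @ $8.55 = $427.50
Sale 2 (354) [LIFO — newest first]: 48 @ $8.40 + 197 @ $8.55 + 109 @ $7.75 = $2,932.30
Total COGS = $427.50 + $2,932.30 = $3,359.80
Ending inventory: 129 @ $7.75 + 202 @ $11.30 = $3,282.35
Check: goods available $6,642.15 = COGS $3,359.80 + ending $3,282.35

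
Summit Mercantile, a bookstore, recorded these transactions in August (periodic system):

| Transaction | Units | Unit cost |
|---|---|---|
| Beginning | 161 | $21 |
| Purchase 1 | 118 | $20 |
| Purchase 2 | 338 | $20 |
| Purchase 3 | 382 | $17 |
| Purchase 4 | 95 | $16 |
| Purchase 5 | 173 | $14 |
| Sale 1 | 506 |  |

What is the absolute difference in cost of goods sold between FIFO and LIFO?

FIFO COGS: 161 @ $21 + 118 @ $20 + 227 @ $20 = $10,281
LIFO COGS: 173 @ $14 + 95 @ $16 + 238 @ $17 = $7,988
Difference = |$10,281 − $7,988| = $2,293

$2,293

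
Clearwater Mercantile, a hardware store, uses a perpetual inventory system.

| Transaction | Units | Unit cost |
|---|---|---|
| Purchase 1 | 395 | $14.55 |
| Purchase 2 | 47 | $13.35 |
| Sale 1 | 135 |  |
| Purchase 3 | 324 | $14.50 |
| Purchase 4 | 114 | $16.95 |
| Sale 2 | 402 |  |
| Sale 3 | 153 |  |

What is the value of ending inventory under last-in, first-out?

Sale 1 (135) [LIFO — newest first]: 47 @ $13.35 + 88 @ $14.55 = $1,907.85
Sale 2 (402) [LIFO — newest first]: 114 @ $16.95 + 288 @ $14.50 = $6,108.30
Sale 3 (153) [LIFO — newest first]: 36 @ $14.50 + 117 @ $14.55 = $2,224.35
Total COGS = $1,907.85 + $6,108.30 + $2,224.35 = $10,240.50
Ending inventory: 190 @ $14.55 = $2,764.50

Ending inventory = $2,764.50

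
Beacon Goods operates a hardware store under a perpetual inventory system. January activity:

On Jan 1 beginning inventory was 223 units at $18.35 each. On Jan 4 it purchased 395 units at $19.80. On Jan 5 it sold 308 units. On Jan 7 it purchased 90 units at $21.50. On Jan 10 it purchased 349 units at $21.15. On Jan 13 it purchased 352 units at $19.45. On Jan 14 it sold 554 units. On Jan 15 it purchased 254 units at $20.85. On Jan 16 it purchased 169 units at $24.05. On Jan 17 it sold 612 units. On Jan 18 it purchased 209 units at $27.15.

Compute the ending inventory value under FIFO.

Jan 5, 308 sold [FIFO — oldest first]: 223 @ $18.35 + 85 @ $19.80 = $5,775.05
Jan 14, 554 sold [FIFO — oldest first]: 310 @ $19.80 + 90 @ $21.50 + 154 @ $21.15 = $11,330.10
Jan 17, 612 sold [FIFO — oldest first]: 195 @ $21.15 + 352 @ $19.45 + 65 @ $20.85 = $12,325.90
Total COGS = $5,775.05 + $11,330.10 + $12,325.90 = $29,431.05
Ending inventory: 189 @ $20.85 + 169 @ $24.05 + 209 @ $27.15 = $13,679.45

Ending inventory = $13,679.45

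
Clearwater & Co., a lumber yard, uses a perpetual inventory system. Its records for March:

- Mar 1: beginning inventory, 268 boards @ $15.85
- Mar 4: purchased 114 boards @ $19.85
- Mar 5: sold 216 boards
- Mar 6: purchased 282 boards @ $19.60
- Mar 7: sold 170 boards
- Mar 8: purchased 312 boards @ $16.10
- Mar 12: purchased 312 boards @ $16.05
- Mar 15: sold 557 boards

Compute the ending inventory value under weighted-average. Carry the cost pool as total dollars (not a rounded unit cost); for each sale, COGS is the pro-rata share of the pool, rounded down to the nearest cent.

After Mar 1: 268 on hand, pool $4,247.80 (≈ $15.8500 each)
After Mar 4: 382 on hand, pool $6,510.70 (≈ $17.0437 each)
Mar 5, sell 216: 216/382 × $6,510.70 → $3,681.44
After Mar 6: 448 on hand, pool $8,356.46 (≈ $18.6528 each)
Mar 7, sell 170: 170/448 × $8,356.46 → $3,170.97
After Mar 8: 590 on hand, pool $10,208.69 (≈ $17.3029 each)
After Mar 12: 902 on hand, pool $15,216.29 (≈ $16.8695 each)
Mar 15, sell 557: 557/902 × $15,216.29 → $9,396.31
Total COGS = $3,681.44 + $3,170.97 + $9,396.31 = $16,248.72
Ending inventory (cost pool remaining) = $5,819.98

Ending inventory = $5,819.98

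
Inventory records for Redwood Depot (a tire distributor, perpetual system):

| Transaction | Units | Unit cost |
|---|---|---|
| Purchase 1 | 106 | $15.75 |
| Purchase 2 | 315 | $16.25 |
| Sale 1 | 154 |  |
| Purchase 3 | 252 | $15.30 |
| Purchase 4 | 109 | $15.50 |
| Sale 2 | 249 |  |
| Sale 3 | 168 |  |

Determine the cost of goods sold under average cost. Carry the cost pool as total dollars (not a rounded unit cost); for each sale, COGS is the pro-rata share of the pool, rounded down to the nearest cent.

After Purchase 1: 106 on hand, pool $1,669.50 (≈ $15.7500 each)
After Purchase 2: 421 on hand, pool $6,788.25 (≈ $16.1241 each)
Sale 1, sell 154: 154/421 × $6,788.25 → $2,483.11
After Purchase 3: 519 on hand, pool $8,160.74 (≈ $15.7240 each)
After Purchase 4: 628 on hand, pool $9,850.24 (≈ $15.6851 each)
Sale 2, sell 249: 249/628 × $9,850.24 → $3,905.58
Sale 3, sell 168: 168/379 × $5,944.66 → $2,635.09
Total COGS = $2,483.11 + $3,905.58 + $2,635.09 = $9,023.78
Ending inventory (cost pool remaining) = $3,309.57

COGS = $9,023.78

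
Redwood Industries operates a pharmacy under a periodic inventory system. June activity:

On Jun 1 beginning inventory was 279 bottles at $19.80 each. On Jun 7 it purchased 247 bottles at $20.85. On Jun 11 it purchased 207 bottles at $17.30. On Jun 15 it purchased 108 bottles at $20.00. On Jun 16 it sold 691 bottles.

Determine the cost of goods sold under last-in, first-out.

COGS = $13,445.25

Jun 16, 691 sold [LIFO — newest first]: 108 @ $20.00 + 207 @ $17.30 + 247 @ $20.85 + 129 @ $19.80 = $13,445.25
Ending inventory: 150 @ $19.80 = $2,970.00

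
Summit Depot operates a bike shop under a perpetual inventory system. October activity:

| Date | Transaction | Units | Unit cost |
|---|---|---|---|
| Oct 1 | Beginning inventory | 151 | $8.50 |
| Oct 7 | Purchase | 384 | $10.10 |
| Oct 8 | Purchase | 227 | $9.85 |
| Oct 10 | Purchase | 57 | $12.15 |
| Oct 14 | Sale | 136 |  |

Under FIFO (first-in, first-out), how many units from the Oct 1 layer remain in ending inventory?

15

Oct 14, 136 sold [FIFO — oldest first]: 136 @ $8.50 = $1,156.00
Ending inventory: 15 @ $8.50 + 384 @ $10.10 + 227 @ $9.85 + 57 @ $12.15 = $6,934.40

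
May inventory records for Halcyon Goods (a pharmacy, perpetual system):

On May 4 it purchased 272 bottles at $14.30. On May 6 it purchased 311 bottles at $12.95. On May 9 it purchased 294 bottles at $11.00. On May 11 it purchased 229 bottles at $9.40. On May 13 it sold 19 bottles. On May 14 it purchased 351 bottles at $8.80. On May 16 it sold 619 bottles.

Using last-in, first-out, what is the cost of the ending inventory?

May 13, 19 sold [LIFO — newest first]: 19 @ $9.40 = $178.60
May 16, 619 sold [LIFO — newest first]: 351 @ $8.80 + 210 @ $9.40 + 58 @ $11.00 = $5,700.80
Total COGS = $178.60 + $5,700.80 = $5,879.40
Ending inventory: 272 @ $14.30 + 311 @ $12.95 + 236 @ $11.00 = $10,513.05

Ending inventory = $10,513.05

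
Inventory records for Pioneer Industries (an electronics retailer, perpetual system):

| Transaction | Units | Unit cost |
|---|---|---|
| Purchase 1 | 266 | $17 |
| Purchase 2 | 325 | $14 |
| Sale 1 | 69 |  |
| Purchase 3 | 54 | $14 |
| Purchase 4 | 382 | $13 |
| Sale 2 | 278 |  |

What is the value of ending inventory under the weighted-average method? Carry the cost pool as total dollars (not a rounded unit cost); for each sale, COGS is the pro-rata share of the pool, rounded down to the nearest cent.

After Purchase 1: 266 on hand, pool $4,522.00 (≈ $17.0000 each)
After Purchase 2: 591 on hand, pool $9,072.00 (≈ $15.3503 each)
Sale 1, sell 69: 69/591 × $9,072.00 → $1,059.16
After Purchase 3: 576 on hand, pool $8,768.84 (≈ $15.2237 each)
After Purchase 4: 958 on hand, pool $13,734.84 (≈ $14.3370 each)
Sale 2, sell 278: 278/958 × $13,734.84 → $3,985.68
Total COGS = $1,059.16 + $3,985.68 = $5,044.84
Ending inventory (cost pool remaining) = $9,749.16

Ending inventory = $9,749.16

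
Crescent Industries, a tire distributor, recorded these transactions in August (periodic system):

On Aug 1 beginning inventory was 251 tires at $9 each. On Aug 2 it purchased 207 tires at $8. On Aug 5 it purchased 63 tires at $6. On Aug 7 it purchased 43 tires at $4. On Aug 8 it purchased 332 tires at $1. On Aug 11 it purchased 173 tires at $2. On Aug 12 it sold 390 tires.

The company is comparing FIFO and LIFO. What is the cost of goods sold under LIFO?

COGS = $563

FIFO COGS: 251 @ $9 + 139 @ $8 = $3,371
LIFO COGS: 173 @ $2 + 217 @ $1 = $563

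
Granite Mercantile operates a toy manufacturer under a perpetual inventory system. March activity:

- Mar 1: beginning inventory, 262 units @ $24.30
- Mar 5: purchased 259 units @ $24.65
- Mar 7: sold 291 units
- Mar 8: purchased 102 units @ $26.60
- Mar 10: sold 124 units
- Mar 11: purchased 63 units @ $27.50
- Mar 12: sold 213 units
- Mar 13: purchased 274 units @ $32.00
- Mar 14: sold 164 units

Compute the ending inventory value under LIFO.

Mar 7, 291 sold [LIFO — newest first]: 259 @ $24.65 + 32 @ $24.30 = $7,161.95
Mar 10, 124 sold [LIFO — newest first]: 102 @ $26.60 + 22 @ $24.30 = $3,247.80
Mar 12, 213 sold [LIFO — newest first]: 63 @ $27.50 + 150 @ $24.30 = $5,377.50
Mar 14, 164 sold [LIFO — newest first]: 164 @ $32.00 = $5,248.00
Total COGS = $7,161.95 + $3,247.80 + $5,377.50 + $5,248.00 = $21,035.25
Ending inventory: 58 @ $24.30 + 110 @ $32.00 = $4,929.40

Ending inventory = $4,929.40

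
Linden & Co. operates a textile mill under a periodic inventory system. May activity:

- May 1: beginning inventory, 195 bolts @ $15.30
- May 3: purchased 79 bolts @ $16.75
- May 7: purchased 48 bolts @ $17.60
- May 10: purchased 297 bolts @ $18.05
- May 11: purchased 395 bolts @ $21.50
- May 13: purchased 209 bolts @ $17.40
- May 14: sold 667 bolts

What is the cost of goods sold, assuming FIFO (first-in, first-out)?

COGS = $11,544.40

May 14, 667 sold [FIFO — oldest first]: 195 @ $15.30 + 79 @ $16.75 + 48 @ $17.60 + 297 @ $18.05 + 48 @ $21.50 = $11,544.40
Ending inventory: 347 @ $21.50 + 209 @ $17.40 = $11,097.10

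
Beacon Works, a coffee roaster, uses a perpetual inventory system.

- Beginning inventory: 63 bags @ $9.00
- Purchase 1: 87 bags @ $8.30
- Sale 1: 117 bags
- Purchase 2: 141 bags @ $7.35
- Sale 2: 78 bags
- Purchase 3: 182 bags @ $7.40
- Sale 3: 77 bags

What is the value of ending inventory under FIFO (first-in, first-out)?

Sale 1 (117) [FIFO — oldest first]: 63 @ $9.00 + 54 @ $8.30 = $1,015.20
Sale 2 (78) [FIFO — oldest first]: 33 @ $8.30 + 45 @ $7.35 = $604.65
Sale 3 (77) [FIFO — oldest first]: 77 @ $7.35 = $565.95
Total COGS = $1,015.20 + $604.65 + $565.95 = $2,185.80
Ending inventory: 19 @ $7.35 + 182 @ $7.40 = $1,486.45

Ending inventory = $1,486.45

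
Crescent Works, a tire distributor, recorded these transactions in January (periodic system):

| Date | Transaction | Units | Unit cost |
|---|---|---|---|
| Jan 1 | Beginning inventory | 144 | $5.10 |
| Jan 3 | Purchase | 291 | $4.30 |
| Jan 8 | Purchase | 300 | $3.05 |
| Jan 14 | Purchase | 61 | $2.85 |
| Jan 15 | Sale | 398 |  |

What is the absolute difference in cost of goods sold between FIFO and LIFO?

$578.65

FIFO COGS: 144 @ $5.10 + 254 @ $4.30 = $1,826.60
LIFO COGS: 61 @ $2.85 + 300 @ $3.05 + 37 @ $4.30 = $1,247.95
Difference = |$1,826.60 − $1,247.95| = $578.65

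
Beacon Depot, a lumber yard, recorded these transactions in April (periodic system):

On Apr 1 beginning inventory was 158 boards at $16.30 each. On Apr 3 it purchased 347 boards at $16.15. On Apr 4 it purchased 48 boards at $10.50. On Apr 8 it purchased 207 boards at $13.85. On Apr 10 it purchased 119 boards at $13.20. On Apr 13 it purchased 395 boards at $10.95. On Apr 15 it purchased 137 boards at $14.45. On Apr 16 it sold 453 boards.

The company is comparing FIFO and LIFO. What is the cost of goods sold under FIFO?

FIFO COGS: 158 @ $16.30 + 295 @ $16.15 = $7,339.65
LIFO COGS: 137 @ $14.45 + 316 @ $10.95 = $5,439.85

COGS = $7,339.65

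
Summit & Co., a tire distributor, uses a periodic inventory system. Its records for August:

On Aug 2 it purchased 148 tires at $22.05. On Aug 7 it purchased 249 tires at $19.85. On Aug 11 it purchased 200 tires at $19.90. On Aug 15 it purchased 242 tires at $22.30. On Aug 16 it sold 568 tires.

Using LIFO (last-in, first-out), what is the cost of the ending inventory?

Ending inventory = $5,704.95

Aug 16, 568 sold [LIFO — newest first]: 242 @ $22.30 + 200 @ $19.90 + 126 @ $19.85 = $11,877.70
Ending inventory: 148 @ $22.05 + 123 @ $19.85 = $5,704.95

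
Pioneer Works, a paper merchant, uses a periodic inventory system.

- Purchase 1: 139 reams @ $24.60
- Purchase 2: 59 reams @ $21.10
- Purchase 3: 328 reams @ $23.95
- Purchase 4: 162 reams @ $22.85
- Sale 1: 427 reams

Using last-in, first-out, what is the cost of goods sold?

COGS = $10,048.45

Sale 1 (427) [LIFO — newest first]: 162 @ $22.85 + 265 @ $23.95 = $10,048.45
Ending inventory: 139 @ $24.60 + 59 @ $21.10 + 63 @ $23.95 = $6,173.15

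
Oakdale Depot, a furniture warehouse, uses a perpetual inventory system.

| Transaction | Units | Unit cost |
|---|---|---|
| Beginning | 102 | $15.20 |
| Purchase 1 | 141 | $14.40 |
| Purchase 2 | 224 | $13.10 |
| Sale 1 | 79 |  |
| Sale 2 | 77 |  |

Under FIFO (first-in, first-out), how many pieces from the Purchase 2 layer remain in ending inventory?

224

Sale 1 (79) [FIFO — oldest first]: 79 @ $15.20 = $1,200.80
Sale 2 (77) [FIFO — oldest first]: 23 @ $15.20 + 54 @ $14.40 = $1,127.20
Total COGS = $1,200.80 + $1,127.20 = $2,328.00
Ending inventory: 87 @ $14.40 + 224 @ $13.10 = $4,187.20
Check: goods available $6,515.20 = COGS $2,328.00 + ending $4,187.20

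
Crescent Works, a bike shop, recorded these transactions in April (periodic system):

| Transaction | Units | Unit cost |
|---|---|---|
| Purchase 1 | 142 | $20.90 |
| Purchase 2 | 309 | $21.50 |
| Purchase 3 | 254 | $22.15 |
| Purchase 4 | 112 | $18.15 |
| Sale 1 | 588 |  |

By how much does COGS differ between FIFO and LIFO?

$213.95

FIFO COGS: 142 @ $20.90 + 309 @ $21.50 + 137 @ $22.15 = $12,645.85
LIFO COGS: 112 @ $18.15 + 254 @ $22.15 + 222 @ $21.50 = $12,431.90
Difference = |$12,645.85 − $12,431.90| = $213.95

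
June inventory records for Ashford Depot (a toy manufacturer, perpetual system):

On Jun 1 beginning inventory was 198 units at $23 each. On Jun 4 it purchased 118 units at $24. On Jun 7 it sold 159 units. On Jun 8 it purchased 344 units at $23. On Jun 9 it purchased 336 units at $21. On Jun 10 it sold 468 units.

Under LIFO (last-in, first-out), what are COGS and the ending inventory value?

Jun 7, 159 sold [LIFO — newest first]: 118 @ $24 + 41 @ $23 = $3,775
Jun 10, 468 sold [LIFO — newest first]: 336 @ $21 + 132 @ $23 = $10,092
Total COGS = $3,775 + $10,092 = $13,867
Ending inventory: 157 @ $23 + 212 @ $23 = $8,487
Check: goods available $22,354 = COGS $13,867 + ending $8,487

COGS = $13,867; ending inventory = $8,487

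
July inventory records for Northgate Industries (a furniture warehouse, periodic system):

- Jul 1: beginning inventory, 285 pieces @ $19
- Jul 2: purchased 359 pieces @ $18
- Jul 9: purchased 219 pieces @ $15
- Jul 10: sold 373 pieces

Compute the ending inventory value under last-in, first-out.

Jul 10, 373 sold [LIFO — newest first]: 219 @ $15 + 154 @ $18 = $6,057
Ending inventory: 285 @ $19 + 205 @ $18 = $9,105

Ending inventory = $9,105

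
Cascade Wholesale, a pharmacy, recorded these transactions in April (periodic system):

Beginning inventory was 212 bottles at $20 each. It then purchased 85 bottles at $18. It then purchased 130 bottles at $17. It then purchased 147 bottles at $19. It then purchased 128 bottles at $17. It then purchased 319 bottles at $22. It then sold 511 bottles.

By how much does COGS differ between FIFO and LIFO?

$834

FIFO COGS: 212 @ $20 + 85 @ $18 + 130 @ $17 + 84 @ $19 = $9,576
LIFO COGS: 319 @ $22 + 128 @ $17 + 64 @ $19 = $10,410
Difference = |$9,576 − $10,410| = $834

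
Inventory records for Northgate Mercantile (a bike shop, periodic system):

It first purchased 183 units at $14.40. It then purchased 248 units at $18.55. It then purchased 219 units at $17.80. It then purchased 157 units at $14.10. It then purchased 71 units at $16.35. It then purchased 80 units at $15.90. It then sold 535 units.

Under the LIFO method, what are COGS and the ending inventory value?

Sale 1 (535) [LIFO — newest first]: 80 @ $15.90 + 71 @ $16.35 + 157 @ $14.10 + 219 @ $17.80 + 8 @ $18.55 = $8,693.15
Ending inventory: 183 @ $14.40 + 240 @ $18.55 = $7,087.20

COGS = $8,693.15; ending inventory = $7,087.20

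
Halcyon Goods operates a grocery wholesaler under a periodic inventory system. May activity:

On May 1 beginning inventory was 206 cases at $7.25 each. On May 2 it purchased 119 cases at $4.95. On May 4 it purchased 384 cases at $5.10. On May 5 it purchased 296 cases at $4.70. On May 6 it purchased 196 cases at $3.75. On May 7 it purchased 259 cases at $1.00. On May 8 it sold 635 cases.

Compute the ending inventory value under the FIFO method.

Ending inventory = $2,762.60

May 8, 635 sold [FIFO — oldest first]: 206 @ $7.25 + 119 @ $4.95 + 310 @ $5.10 = $3,663.55
Ending inventory: 74 @ $5.10 + 296 @ $4.70 + 196 @ $3.75 + 259 @ $1.00 = $2,762.60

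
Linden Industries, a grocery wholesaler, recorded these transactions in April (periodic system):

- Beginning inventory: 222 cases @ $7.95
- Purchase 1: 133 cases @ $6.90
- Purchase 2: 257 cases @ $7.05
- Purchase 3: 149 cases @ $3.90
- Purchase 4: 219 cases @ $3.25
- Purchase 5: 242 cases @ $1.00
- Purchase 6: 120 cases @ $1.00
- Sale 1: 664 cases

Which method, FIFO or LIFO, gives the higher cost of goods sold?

FIFO COGS: 222 @ $7.95 + 133 @ $6.90 + 257 @ $7.05 + 52 @ $3.90 = $4,697.25
LIFO COGS: 120 @ $1.00 + 242 @ $1.00 + 219 @ $3.25 + 83 @ $3.90 = $1,397.45

FIFO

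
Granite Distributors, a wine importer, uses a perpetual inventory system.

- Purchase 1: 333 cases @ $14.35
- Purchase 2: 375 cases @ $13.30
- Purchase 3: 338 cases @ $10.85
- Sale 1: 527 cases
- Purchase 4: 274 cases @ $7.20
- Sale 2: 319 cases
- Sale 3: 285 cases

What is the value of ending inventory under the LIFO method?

Ending inventory = $2,712.15

Sale 1 (527) [LIFO — newest first]: 338 @ $10.85 + 189 @ $13.30 = $6,181.00
Sale 2 (319) [LIFO — newest first]: 274 @ $7.20 + 45 @ $13.30 = $2,571.30
Sale 3 (285) [LIFO — newest first]: 141 @ $13.30 + 144 @ $14.35 = $3,941.70
Total COGS = $6,181.00 + $2,571.30 + $3,941.70 = $12,694.00
Ending inventory: 189 @ $14.35 = $2,712.15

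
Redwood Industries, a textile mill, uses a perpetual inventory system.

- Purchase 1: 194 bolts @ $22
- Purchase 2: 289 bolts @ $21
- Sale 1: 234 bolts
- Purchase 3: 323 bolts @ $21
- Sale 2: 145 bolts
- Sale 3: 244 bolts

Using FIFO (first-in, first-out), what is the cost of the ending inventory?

Sale 1 (234) [FIFO — oldest first]: 194 @ $22 + 40 @ $21 = $5,108
Sale 2 (145) [FIFO — oldest first]: 145 @ $21 = $3,045
Sale 3 (244) [FIFO — oldest first]: 104 @ $21 + 140 @ $21 = $5,124
Total COGS = $5,108 + $3,045 + $5,124 = $13,277
Ending inventory: 183 @ $21 = $3,843

Ending inventory = $3,843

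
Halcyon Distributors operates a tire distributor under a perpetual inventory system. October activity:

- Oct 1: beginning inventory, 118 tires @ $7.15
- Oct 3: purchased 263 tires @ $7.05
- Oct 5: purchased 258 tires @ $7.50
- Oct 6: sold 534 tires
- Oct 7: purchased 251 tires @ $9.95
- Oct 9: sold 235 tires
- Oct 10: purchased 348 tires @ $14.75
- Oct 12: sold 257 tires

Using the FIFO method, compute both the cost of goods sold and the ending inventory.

COGS = $9,136.30; ending inventory = $3,127.00

Oct 6, 534 sold [FIFO — oldest first]: 118 @ $7.15 + 263 @ $7.05 + 153 @ $7.50 = $3,845.35
Oct 9, 235 sold [FIFO — oldest first]: 105 @ $7.50 + 130 @ $9.95 = $2,081.00
Oct 12, 257 sold [FIFO — oldest first]: 121 @ $9.95 + 136 @ $14.75 = $3,209.95
Total COGS = $3,845.35 + $2,081.00 + $3,209.95 = $9,136.30
Ending inventory: 212 @ $14.75 = $3,127.00
Check: goods available $12,263.30 = COGS $9,136.30 + ending $3,127.00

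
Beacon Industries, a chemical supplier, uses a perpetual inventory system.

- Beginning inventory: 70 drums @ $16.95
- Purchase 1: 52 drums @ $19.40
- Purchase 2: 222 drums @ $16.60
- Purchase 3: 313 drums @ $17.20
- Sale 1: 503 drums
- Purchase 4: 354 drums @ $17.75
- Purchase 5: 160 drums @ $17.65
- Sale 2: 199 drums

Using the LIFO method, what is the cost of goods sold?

Sale 1 (503) [LIFO — newest first]: 313 @ $17.20 + 190 @ $16.60 = $8,537.60
Sale 2 (199) [LIFO — newest first]: 160 @ $17.65 + 39 @ $17.75 = $3,516.25
Total COGS = $8,537.60 + $3,516.25 = $12,053.85
Ending inventory: 70 @ $16.95 + 52 @ $19.40 + 32 @ $16.60 + 315 @ $17.75 = $8,317.75

COGS = $12,053.85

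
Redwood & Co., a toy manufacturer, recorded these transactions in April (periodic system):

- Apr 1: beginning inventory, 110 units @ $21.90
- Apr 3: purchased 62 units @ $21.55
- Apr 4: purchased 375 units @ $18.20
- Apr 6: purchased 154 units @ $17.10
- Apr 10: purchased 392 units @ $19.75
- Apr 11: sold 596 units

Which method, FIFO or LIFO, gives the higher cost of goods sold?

FIFO COGS: 110 @ $21.90 + 62 @ $21.55 + 375 @ $18.20 + 49 @ $17.10 = $11,408.00
LIFO COGS: 392 @ $19.75 + 154 @ $17.10 + 50 @ $18.20 = $11,285.40

FIFO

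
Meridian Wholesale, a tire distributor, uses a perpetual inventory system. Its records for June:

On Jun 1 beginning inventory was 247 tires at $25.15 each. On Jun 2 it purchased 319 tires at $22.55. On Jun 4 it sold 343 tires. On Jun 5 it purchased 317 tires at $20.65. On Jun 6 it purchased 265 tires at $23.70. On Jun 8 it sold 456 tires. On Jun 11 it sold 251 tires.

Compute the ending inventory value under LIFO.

Jun 4, 343 sold [LIFO — newest first]: 319 @ $22.55 + 24 @ $25.15 = $7,797.05
Jun 8, 456 sold [LIFO — newest first]: 265 @ $23.70 + 191 @ $20.65 = $10,224.65
Jun 11, 251 sold [LIFO — newest first]: 126 @ $20.65 + 125 @ $25.15 = $5,745.65
Total COGS = $7,797.05 + $10,224.65 + $5,745.65 = $23,767.35
Ending inventory: 98 @ $25.15 = $2,464.70

Ending inventory = $2,464.70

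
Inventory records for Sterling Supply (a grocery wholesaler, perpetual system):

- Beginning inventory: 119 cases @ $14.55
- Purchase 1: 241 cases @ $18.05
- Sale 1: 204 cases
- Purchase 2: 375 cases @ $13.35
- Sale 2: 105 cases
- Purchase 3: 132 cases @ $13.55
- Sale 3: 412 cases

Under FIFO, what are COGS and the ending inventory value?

COGS = $10,900.85; ending inventory = $1,975.50

Sale 1 (204) [FIFO — oldest first]: 119 @ $14.55 + 85 @ $18.05 = $3,265.70
Sale 2 (105) [FIFO — oldest first]: 105 @ $18.05 = $1,895.25
Sale 3 (412) [FIFO — oldest first]: 51 @ $18.05 + 361 @ $13.35 = $5,739.90
Total COGS = $3,265.70 + $1,895.25 + $5,739.90 = $10,900.85
Ending inventory: 14 @ $13.35 + 132 @ $13.55 = $1,975.50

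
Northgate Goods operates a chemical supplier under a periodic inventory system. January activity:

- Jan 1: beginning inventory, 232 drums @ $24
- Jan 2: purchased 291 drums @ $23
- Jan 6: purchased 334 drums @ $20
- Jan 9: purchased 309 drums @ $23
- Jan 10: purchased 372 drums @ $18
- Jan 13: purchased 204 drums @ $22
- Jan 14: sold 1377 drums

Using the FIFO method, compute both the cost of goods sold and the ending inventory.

Jan 14, 1377 sold [FIFO — oldest first]: 232 @ $24 + 291 @ $23 + 334 @ $20 + 309 @ $23 + 211 @ $18 = $29,846
Ending inventory: 161 @ $18 + 204 @ $22 = $7,386
Check: goods available $37,232 = COGS $29,846 + ending $7,386

COGS = $29,846; ending inventory = $7,386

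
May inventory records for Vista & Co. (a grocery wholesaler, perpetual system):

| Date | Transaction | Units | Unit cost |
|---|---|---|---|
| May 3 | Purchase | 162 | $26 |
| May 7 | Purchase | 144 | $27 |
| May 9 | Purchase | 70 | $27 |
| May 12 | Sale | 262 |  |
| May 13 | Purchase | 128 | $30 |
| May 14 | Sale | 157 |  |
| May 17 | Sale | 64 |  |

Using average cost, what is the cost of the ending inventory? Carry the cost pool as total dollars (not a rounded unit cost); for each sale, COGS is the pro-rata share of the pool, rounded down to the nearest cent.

Ending inventory = $596.07

After May 3: 162 on hand, pool $4,212.00 (≈ $26.0000 each)
After May 7: 306 on hand, pool $8,100.00 (≈ $26.4706 each)
After May 9: 376 on hand, pool $9,990.00 (≈ $26.5691 each)
May 12, sell 262: 262/376 × $9,990.00 → $6,961.11
After May 13: 242 on hand, pool $6,868.89 (≈ $28.3838 each)
May 14, sell 157: 157/242 × $6,868.89 → $4,456.26
May 17, sell 64: 64/85 × $2,412.63 → $1,816.56
Total COGS = $6,961.11 + $4,456.26 + $1,816.56 = $13,233.93
Ending inventory (cost pool remaining) = $596.07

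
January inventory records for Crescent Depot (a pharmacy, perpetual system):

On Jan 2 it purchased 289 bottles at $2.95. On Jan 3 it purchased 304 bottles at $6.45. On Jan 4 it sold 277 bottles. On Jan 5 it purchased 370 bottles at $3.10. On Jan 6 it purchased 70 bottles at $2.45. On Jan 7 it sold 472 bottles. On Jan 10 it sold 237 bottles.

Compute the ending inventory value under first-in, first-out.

Jan 4, 277 sold [FIFO — oldest first]: 277 @ $2.95 = $817.15
Jan 7, 472 sold [FIFO — oldest first]: 12 @ $2.95 + 304 @ $6.45 + 156 @ $3.10 = $2,479.80
Jan 10, 237 sold [FIFO — oldest first]: 214 @ $3.10 + 23 @ $2.45 = $719.75
Total COGS = $817.15 + $2,479.80 + $719.75 = $4,016.70
Ending inventory: 47 @ $2.45 = $115.15
Check: goods available $4,131.85 = COGS $4,016.70 + ending $115.15

Ending inventory = $115.15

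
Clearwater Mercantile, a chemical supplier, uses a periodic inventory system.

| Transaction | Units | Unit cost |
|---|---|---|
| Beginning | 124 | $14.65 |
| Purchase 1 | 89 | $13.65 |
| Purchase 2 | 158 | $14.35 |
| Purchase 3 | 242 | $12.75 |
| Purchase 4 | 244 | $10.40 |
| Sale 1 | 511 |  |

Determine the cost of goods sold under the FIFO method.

Sale 1 (511) [FIFO — oldest first]: 124 @ $14.65 + 89 @ $13.65 + 158 @ $14.35 + 140 @ $12.75 = $7,083.75
Ending inventory: 102 @ $12.75 + 244 @ $10.40 = $3,838.10

COGS = $7,083.75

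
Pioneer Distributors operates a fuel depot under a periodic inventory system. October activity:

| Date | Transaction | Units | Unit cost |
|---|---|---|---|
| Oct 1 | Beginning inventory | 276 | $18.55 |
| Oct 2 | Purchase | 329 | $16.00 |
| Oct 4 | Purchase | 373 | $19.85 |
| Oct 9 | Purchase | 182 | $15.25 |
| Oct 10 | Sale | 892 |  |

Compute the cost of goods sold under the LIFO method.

Oct 10, 892 sold [LIFO — newest first]: 182 @ $15.25 + 373 @ $19.85 + 329 @ $16.00 + 8 @ $18.55 = $15,591.95
Ending inventory: 268 @ $18.55 = $4,971.40

COGS = $15,591.95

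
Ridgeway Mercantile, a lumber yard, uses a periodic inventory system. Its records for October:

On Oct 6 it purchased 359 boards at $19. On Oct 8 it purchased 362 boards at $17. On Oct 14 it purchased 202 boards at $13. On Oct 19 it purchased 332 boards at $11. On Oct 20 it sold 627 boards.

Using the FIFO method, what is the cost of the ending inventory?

Oct 20, 627 sold [FIFO — oldest first]: 359 @ $19 + 268 @ $17 = $11,377
Ending inventory: 94 @ $17 + 202 @ $13 + 332 @ $11 = $7,876

Ending inventory = $7,876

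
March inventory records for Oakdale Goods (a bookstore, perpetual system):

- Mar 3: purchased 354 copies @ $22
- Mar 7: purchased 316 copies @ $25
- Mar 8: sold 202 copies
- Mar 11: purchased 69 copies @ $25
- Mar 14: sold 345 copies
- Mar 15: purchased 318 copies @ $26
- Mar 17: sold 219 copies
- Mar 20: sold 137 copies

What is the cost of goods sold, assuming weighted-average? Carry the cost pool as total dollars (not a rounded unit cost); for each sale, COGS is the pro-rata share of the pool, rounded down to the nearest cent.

After Mar 3: 354 on hand, pool $7,788.00 (≈ $22.0000 each)
After Mar 7: 670 on hand, pool $15,688.00 (≈ $23.4149 each)
Mar 8, sell 202: 202/670 × $15,688.00 → $4,729.81
After Mar 11: 537 on hand, pool $12,683.19 (≈ $23.6186 each)
Mar 14, sell 345: 345/537 × $12,683.19 → $8,148.41
After Mar 15: 510 on hand, pool $12,802.78 (≈ $25.1035 each)
Mar 17, sell 219: 219/510 × $12,802.78 → $5,497.66
Mar 20, sell 137: 137/291 × $7,305.12 → $3,439.18
Total COGS = $4,729.81 + $8,148.41 + $5,497.66 + $3,439.18 = $21,815.06
Ending inventory (cost pool remaining) = $3,865.94
Check: goods available $25,681.00 = COGS $21,815.06 + ending $3,865.94

COGS = $21,815.06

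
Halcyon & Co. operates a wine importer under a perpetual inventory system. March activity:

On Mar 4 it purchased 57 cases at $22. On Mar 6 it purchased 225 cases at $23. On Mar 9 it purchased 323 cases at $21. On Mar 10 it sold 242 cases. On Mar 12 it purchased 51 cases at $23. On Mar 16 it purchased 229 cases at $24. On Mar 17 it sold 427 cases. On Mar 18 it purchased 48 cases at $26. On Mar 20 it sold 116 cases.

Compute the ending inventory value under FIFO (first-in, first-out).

Ending inventory = $3,648

Mar 10, 242 sold [FIFO — oldest first]: 57 @ $22 + 185 @ $23 = $5,509
Mar 17, 427 sold [FIFO — oldest first]: 40 @ $23 + 323 @ $21 + 51 @ $23 + 13 @ $24 = $9,188
Mar 20, 116 sold [FIFO — oldest first]: 116 @ $24 = $2,784
Total COGS = $5,509 + $9,188 + $2,784 = $17,481
Ending inventory: 100 @ $24 + 48 @ $26 = $3,648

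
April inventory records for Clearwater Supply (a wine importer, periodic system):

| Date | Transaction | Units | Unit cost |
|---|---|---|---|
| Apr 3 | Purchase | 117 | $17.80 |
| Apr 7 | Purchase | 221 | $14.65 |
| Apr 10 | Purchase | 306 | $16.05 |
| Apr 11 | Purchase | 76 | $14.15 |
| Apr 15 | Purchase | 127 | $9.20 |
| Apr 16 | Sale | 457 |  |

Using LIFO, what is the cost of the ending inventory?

Apr 16, 457 sold [LIFO — newest first]: 127 @ $9.20 + 76 @ $14.15 + 254 @ $16.05 = $6,320.50
Ending inventory: 117 @ $17.80 + 221 @ $14.65 + 52 @ $16.05 = $6,154.85

Ending inventory = $6,154.85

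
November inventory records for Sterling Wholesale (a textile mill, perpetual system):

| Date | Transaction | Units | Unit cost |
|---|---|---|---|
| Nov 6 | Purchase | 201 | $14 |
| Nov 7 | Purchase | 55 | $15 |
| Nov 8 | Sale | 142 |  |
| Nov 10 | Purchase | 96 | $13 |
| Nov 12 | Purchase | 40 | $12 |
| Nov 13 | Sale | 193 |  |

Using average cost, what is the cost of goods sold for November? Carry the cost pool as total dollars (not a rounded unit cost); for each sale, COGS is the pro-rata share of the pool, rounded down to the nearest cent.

After Nov 6: 201 on hand, pool $2,814.00 (≈ $14.0000 each)
After Nov 7: 256 on hand, pool $3,639.00 (≈ $14.2148 each)
Nov 8, sell 142: 142/256 × $3,639.00 → $2,018.50
After Nov 10: 210 on hand, pool $2,868.50 (≈ $13.6595 each)
After Nov 12: 250 on hand, pool $3,348.50 (≈ $13.3940 each)
Nov 13, sell 193: 193/250 × $3,348.50 → $2,585.04
Total COGS = $2,018.50 + $2,585.04 = $4,603.54
Ending inventory (cost pool remaining) = $763.46
Check: goods available $5,367.00 = COGS $4,603.54 + ending $763.46

COGS = $4,603.54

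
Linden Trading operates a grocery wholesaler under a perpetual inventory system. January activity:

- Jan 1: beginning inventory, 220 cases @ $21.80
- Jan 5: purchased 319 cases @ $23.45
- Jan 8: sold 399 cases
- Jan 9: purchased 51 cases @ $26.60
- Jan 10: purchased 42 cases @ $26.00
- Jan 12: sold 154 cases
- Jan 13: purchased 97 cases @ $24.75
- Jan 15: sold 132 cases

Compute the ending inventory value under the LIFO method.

Jan 8, 399 sold [LIFO — newest first]: 319 @ $23.45 + 80 @ $21.80 = $9,224.55
Jan 12, 154 sold [LIFO — newest first]: 42 @ $26.00 + 51 @ $26.60 + 61 @ $21.80 = $3,778.40
Jan 15, 132 sold [LIFO — newest first]: 97 @ $24.75 + 35 @ $21.80 = $3,163.75
Total COGS = $9,224.55 + $3,778.40 + $3,163.75 = $16,166.70
Ending inventory: 44 @ $21.80 = $959.20

Ending inventory = $959.20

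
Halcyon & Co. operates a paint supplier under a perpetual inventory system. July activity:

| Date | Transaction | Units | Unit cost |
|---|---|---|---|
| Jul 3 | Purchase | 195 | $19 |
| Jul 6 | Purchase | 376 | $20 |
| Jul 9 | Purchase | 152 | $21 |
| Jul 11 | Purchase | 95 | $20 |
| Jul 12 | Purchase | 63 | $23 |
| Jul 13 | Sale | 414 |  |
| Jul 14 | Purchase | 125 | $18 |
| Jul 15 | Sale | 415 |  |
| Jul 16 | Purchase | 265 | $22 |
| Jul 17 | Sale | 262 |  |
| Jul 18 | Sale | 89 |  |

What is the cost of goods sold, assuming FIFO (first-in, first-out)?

COGS = $23,844

Jul 13, 414 sold [FIFO — oldest first]: 195 @ $19 + 219 @ $20 = $8,085
Jul 15, 415 sold [FIFO — oldest first]: 157 @ $20 + 152 @ $21 + 95 @ $20 + 11 @ $23 = $8,485
Jul 17, 262 sold [FIFO — oldest first]: 52 @ $23 + 125 @ $18 + 85 @ $22 = $5,316
Jul 18, 89 sold [FIFO — oldest first]: 89 @ $22 = $1,958
Total COGS = $8,085 + $8,485 + $5,316 + $1,958 = $23,844
Ending inventory: 91 @ $22 = $2,002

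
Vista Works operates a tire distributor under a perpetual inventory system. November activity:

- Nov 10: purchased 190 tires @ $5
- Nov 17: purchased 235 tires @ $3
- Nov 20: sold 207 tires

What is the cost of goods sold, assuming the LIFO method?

COGS = $621

Nov 20, 207 sold [LIFO — newest first]: 207 @ $3 = $621
Ending inventory: 190 @ $5 + 28 @ $3 = $1,034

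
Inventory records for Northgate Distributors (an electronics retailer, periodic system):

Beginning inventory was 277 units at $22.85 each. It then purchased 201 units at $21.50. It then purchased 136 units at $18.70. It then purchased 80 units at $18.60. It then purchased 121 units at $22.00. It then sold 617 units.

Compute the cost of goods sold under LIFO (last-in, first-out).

Sale 1 (617) [LIFO — newest first]: 121 @ $22.00 + 80 @ $18.60 + 136 @ $18.70 + 201 @ $21.50 + 79 @ $22.85 = $12,819.85
Ending inventory: 198 @ $22.85 = $4,524.30

COGS = $12,819.85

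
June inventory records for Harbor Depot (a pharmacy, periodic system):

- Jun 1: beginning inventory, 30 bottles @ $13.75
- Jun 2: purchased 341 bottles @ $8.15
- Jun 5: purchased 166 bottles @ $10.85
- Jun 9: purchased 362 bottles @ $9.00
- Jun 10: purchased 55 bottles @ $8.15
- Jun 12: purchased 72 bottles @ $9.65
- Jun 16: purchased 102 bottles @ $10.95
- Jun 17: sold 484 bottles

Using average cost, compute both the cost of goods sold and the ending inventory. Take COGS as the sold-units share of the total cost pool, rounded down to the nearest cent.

COGS = $4,509.91; ending inventory = $6,000.79

Jun 17, sell 484: 484/1128 × $10,510.70 → $4,509.91
Ending inventory (cost pool remaining) = $6,000.79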